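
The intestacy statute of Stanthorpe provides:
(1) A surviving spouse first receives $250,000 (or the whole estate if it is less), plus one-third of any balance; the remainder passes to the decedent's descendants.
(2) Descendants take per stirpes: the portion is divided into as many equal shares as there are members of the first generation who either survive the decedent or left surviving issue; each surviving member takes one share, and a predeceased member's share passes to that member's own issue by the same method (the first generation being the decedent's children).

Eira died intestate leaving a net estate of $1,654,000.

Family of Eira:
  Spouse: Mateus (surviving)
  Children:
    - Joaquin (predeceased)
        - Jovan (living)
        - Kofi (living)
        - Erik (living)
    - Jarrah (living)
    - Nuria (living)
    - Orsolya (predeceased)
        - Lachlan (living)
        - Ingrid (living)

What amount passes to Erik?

Erik receives $78,000.

Mateus first takes $250,000, leaving a balance of $1,404,000. Mateus then takes one-third of the balance ($468,000), for a total of $718,000. The remaining $936,000 passes to the descendants.
The descendants' portion ($936,000) is divided into 4 shares of $234,000: Jarrah and Nuria each take $234,000; Joaquin's $234,000 share passes to Joaquin's issue; Orsolya's $234,000 share passes to Orsolya's issue.
Joaquin's share ($234,000) is divided into 3 shares of $78,000: Jovan, Kofi, and Erik each take $78,000.
Orsolya's share ($234,000) is divided into 2 shares of $117,000: Lachlan and Ingrid each take $117,000.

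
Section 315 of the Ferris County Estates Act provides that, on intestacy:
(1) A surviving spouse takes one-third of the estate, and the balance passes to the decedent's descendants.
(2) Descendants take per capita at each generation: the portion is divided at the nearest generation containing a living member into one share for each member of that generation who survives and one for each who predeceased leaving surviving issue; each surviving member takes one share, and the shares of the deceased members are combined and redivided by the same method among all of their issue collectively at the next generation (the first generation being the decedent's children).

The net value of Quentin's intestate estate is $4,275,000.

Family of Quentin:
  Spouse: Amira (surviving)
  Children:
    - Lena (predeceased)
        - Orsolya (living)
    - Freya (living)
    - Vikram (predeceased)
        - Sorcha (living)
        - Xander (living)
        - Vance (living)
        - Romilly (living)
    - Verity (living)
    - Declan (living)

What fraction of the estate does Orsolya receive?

Orsolya receives 4/75 of the estate.

Amira takes one-third of $4,275,000 = $1,425,000. The remaining $2,850,000 passes to the descendants.
The descendants' portion ($2,850,000) is divided at the children's generation into 5 shares of $570,000. Freya, Verity, and Declan each take $570,000. The 2 shares of the deceased (Lena and Vikram) are combined into a pool of $1,140,000.
That pool ($1,140,000) is divided at the grandchildren's generation equally among Orsolya, Sorcha, Xander, Vance, and Romilly: $228,000 each.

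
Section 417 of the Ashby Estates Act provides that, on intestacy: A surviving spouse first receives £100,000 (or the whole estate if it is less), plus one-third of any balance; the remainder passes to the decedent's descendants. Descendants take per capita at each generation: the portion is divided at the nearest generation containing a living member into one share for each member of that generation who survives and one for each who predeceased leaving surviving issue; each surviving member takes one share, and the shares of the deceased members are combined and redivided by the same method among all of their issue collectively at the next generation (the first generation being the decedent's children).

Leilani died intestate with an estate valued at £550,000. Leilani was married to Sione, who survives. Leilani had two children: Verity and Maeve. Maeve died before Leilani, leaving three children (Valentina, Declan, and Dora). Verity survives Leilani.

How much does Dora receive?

Dora receives £50,000.

Sione first takes £100,000, leaving a balance of £450,000. Sione then takes one-third of the balance (£150,000), for a total of £250,000. The remaining £300,000 passes to the descendants.
The descendants' portion (£300,000) is divided at the children's generation into 2 shares of £150,000. Verity takes £150,000. The remaining share for the deceased Maeve (£150,000) is carried to the next generation.
That pool (£150,000) is divided at the grandchildren's generation equally among Valentina, Declan, and Dora: £50,000 each.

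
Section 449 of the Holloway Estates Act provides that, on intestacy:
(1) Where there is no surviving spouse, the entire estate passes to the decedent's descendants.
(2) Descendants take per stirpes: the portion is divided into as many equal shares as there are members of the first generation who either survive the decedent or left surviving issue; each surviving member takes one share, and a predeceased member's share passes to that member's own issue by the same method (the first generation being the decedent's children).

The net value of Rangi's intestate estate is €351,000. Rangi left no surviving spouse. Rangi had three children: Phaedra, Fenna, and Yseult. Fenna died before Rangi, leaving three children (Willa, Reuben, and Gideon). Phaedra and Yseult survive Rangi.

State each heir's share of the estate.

The entire €351,000 passes to the descendants.
That amount (€351,000) is divided into 3 shares of €117,000: Phaedra and Yseult each take €117,000; Fenna's €117,000 share passes to Fenna's issue.
Fenna's share (€117,000) is divided into 3 shares of €39,000: Willa, Reuben, and Gideon each take €39,000.

Phaedra: €117,000; Willa: €39,000; Reuben: €39,000; Gideon: €39,000; Yseult: €117,000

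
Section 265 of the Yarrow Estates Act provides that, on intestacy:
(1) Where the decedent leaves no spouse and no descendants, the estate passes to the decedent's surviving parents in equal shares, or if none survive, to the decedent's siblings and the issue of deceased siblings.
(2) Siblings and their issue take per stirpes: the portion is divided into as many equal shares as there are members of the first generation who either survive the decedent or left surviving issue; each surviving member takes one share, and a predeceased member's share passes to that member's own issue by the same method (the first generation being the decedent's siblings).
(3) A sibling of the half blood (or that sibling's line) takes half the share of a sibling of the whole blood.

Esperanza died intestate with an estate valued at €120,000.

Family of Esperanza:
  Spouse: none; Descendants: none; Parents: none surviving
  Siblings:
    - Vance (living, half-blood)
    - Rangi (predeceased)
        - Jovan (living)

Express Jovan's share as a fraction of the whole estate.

The entire €120,000 passes to the siblings and their issue.
Counting each half-blood sibling's line as half a unit, there are 3/2 units in €120,000, so one unit is €80,000. Whole-blood lines (Rangi) take €80,000 each; half-blood lines (Vance) take €40,000 each.
Rangi's share (€80,000) passes entirely to Jovan.

Jovan receives 2/3 of the estate.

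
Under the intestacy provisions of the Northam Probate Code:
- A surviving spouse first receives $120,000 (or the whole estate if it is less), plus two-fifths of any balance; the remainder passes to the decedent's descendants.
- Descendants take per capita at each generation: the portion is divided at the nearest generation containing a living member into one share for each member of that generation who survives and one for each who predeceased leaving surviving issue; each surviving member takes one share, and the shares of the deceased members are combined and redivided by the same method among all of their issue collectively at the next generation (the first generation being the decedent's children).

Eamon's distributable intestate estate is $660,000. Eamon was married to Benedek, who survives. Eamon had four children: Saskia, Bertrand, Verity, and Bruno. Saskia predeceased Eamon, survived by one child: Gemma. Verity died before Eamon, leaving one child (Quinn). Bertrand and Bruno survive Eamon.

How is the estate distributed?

Benedek first takes $120,000, leaving a balance of $540,000. Benedek then takes two-fifths of the balance ($216,000), for a total of $336,000. The remaining $324,000 passes to the descendants.
The descendants' portion ($324,000) is divided at the children's generation into 4 shares of $81,000. Bertrand and Bruno each take $81,000. The 2 shares of the deceased (Saskia and Verity) are combined into a pool of $162,000.
That pool ($162,000) is divided at the grandchildren's generation equally among Gemma and Quinn: $81,000 each.

Benedek: $336,000; Gemma: $81,000; Bertrand: $81,000; Quinn: $81,000; Bruno: $81,000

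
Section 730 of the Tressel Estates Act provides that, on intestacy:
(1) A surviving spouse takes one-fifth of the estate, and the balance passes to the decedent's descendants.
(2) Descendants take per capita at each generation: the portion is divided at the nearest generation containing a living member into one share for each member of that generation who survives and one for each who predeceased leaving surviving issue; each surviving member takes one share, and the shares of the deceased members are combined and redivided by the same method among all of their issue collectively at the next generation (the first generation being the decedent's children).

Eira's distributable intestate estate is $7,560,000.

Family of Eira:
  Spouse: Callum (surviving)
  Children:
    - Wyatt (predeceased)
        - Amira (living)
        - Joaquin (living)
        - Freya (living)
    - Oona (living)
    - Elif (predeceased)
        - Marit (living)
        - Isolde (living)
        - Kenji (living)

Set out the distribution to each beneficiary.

Callum: $1,512,000; Amira: $672,000; Joaquin: $672,000; Freya: $672,000; Oona: $2,016,000; Marit: $672,000; Isolde: $672,000; Kenji: $672,000

Callum takes one-fifth of $7,560,000 = $1,512,000. The remaining $6,048,000 passes to the descendants.
The descendants' portion ($6,048,000) is divided at the children's generation into 3 shares of $2,016,000. Oona takes $2,016,000. The 2 shares of the deceased (Wyatt and Elif) are combined into a pool of $4,032,000.
That pool ($4,032,000) is divided at the grandchildren's generation equally among Amira, Joaquin, Freya, Marit, Isolde, and Kenji: $672,000 each.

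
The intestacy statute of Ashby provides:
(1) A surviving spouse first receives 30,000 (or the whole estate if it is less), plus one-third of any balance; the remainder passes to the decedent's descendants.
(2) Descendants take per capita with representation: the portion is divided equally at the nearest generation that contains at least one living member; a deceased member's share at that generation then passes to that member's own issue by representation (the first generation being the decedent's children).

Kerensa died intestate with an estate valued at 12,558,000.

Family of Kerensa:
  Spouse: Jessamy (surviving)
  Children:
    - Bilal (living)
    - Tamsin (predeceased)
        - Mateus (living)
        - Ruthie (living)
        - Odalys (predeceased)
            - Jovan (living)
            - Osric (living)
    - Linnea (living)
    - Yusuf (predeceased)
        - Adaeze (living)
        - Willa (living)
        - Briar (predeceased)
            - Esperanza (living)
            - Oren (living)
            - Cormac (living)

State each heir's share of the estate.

Jessamy: 4,206,000; Bilal: 2,088,000; Mateus: 696,000; Ruthie: 696,000; Jovan: 348,000; Osric: 348,000; Linnea: 2,088,000; Adaeze: 696,000; Willa: 696,000; Esperanza: 232,000; Oren: 232,000; Cormac: 232,000

Jessamy first takes 30,000, leaving a balance of 12,528,000. Jessamy then takes one-third of the balance (4,176,000), for a total of 4,206,000. The remaining 8,352,000 passes to the descendants.
The descendants' portion (8,352,000) is divided into 4 shares of 2,088,000: Bilal and Linnea each take 2,088,000; Tamsin's 2,088,000 share passes to Tamsin's issue; Yusuf's 2,088,000 share passes to Yusuf's issue.
Tamsin's share (2,088,000) is divided into 3 shares of 696,000: Mateus and Ruthie each take 696,000; Odalys's 696,000 share passes to Odalys's issue.
Odalys's share (696,000) is divided into 2 shares of 348,000: Jovan and Osric each take 348,000.
Yusuf's share (2,088,000) is divided into 3 shares of 696,000: Adaeze and Willa each take 696,000; Briar's 696,000 share passes to Briar's issue.
Briar's share (696,000) is divided into 3 shares of 232,000: Esperanza, Oren, and Cormac each take 232,000.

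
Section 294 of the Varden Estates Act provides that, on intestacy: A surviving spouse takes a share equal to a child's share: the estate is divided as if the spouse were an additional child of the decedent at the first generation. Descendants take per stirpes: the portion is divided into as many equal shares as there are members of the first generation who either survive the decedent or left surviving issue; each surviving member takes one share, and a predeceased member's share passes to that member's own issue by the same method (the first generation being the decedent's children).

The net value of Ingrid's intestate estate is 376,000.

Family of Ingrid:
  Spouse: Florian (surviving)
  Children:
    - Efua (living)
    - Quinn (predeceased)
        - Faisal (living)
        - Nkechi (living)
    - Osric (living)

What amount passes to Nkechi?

Nkechi receives 47,000.

The spouse counts as an additional share at the children's level, so there are 4 primary shares of 94,000. Florian takes one such share (94,000).
The children's combined portion (282,000) is divided into 3 shares of 94,000: Efua and Osric each take 94,000; Quinn's 94,000 share passes to Quinn's issue.
Quinn's share (94,000) is divided into 2 shares of 47,000: Faisal and Nkechi each take 47,000.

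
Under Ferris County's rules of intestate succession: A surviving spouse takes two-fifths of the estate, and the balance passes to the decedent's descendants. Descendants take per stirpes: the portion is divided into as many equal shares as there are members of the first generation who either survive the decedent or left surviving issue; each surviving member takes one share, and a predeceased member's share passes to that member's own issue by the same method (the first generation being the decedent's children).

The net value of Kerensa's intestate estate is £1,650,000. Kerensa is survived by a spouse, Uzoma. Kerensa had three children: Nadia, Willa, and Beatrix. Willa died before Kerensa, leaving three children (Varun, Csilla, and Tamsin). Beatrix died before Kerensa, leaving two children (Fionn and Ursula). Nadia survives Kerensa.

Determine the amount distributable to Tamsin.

Uzoma takes two-fifths of £1,650,000 = £660,000. The remaining £990,000 passes to the descendants.
The descendants' portion (£990,000) is divided into 3 shares of £330,000: Nadia takes £330,000; Willa's £330,000 share passes to Willa's issue; Beatrix's £330,000 share passes to Beatrix's issue.
Willa's share (£330,000) is divided into 3 shares of £110,000: Varun, Csilla, and Tamsin each take £110,000.
Beatrix's share (£330,000) is divided into 2 shares of £165,000: Fionn and Ursula each take £165,000.

Tamsin receives £110,000.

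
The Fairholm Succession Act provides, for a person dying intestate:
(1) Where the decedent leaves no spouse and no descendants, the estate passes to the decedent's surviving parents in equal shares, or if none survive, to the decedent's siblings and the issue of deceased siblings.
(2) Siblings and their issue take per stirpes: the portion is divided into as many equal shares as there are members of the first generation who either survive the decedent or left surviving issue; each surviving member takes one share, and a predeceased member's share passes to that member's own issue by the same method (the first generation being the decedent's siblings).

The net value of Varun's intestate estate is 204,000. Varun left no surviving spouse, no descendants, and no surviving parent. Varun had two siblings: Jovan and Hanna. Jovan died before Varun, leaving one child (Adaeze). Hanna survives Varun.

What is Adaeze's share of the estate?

Adaeze receives 102,000.

The entire 204,000 passes to the siblings and their issue.
That amount (204,000) is divided into 2 shares of 102,000: Hanna takes 102,000; Jovan's 102,000 share passes to Jovan's issue.
Jovan's share (102,000) passes entirely to Adaeze.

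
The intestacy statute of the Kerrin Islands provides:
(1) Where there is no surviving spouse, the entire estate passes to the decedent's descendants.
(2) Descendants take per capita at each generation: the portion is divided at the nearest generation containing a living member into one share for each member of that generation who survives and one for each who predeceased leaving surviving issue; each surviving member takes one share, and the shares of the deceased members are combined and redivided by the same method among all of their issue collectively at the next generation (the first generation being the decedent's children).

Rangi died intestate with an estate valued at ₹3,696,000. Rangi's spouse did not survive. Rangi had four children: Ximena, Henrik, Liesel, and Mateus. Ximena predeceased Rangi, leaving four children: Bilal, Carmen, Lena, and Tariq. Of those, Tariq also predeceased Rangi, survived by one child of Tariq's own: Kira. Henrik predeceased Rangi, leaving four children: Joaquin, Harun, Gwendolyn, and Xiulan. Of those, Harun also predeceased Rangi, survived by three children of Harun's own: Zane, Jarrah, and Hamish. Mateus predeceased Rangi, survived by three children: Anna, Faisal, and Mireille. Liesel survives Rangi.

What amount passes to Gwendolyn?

The entire ₹3,696,000 passes to the descendants.
That amount (₹3,696,000) is divided at the children's generation into 4 shares of ₹924,000. Liesel takes ₹924,000. The 3 shares of the deceased (Ximena, Henrik, and Mateus) are combined into a pool of ₹2,772,000.
That pool (₹2,772,000) is divided at the grandchildren's generation into 11 shares of ₹252,000. Bilal, Carmen, Lena, Joaquin, Gwendolyn, Xiulan, Anna, Faisal, and Mireille each take ₹252,000. The 2 shares of the deceased (Tariq and Harun) are combined into a pool of ₹504,000.
That pool (₹504,000) is divided at the great-grandchildren's generation equally among Kira, Zane, Jarrah, and Hamish: ₹126,000 each.

Gwendolyn receives ₹252,000.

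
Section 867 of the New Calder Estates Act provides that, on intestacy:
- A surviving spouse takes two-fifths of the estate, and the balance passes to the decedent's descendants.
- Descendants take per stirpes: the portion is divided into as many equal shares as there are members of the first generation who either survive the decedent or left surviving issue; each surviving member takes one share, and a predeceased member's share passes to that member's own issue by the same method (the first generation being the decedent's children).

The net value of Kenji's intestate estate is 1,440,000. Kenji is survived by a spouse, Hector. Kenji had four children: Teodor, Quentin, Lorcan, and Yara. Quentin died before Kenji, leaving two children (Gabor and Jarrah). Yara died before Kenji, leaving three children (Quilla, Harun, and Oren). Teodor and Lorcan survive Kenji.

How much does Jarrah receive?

Jarrah receives 108,000.

Hector takes two-fifths of 1,440,000 = 576,000. The remaining 864,000 passes to the descendants.
The descendants' portion (864,000) is divided into 4 shares of 216,000: Teodor and Lorcan each take 216,000; Quentin's 216,000 share passes to Quentin's issue; Yara's 216,000 share passes to Yara's issue.
Quentin's share (216,000) is divided into 2 shares of 108,000: Gabor and Jarrah each take 108,000.
Yara's share (216,000) is divided into 3 shares of 72,000: Quilla, Harun, and Oren each take 72,000.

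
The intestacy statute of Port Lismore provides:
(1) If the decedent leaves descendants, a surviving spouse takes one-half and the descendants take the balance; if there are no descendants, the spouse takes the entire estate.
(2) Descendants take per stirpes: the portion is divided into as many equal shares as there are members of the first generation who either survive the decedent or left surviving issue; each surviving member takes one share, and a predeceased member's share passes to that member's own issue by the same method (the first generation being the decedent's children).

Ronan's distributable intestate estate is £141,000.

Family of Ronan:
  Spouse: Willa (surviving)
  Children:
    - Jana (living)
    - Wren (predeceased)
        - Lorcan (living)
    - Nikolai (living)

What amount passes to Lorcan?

Lorcan receives £23,500.

Willa takes one-half of £141,000 = £70,500. The remaining £70,500 passes to the descendants.
The descendants' portion (£70,500) is divided into 3 shares of £23,500: Jana and Nikolai each take £23,500; Wren's £23,500 share passes to Wren's issue.
Wren's share (£23,500) passes entirely to Lorcan.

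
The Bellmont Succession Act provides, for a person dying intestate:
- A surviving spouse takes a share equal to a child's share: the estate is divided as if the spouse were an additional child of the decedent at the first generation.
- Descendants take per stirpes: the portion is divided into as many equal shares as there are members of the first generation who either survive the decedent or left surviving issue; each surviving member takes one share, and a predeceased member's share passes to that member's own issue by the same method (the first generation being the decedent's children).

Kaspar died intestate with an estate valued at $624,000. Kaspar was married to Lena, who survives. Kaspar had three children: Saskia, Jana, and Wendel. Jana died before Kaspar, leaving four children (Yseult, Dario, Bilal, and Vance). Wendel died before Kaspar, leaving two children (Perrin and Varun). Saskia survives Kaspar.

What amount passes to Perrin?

The spouse counts as an additional share at the children's level, so there are 4 primary shares of $156,000. Lena takes one such share ($156,000).
The children's combined portion ($468,000) is divided into 3 shares of $156,000: Saskia takes $156,000; Jana's $156,000 share passes to Jana's issue; Wendel's $156,000 share passes to Wendel's issue.
Jana's share ($156,000) is divided into 4 shares of $39,000: Yseult, Dario, Bilal, and Vance each take $39,000.
Wendel's share ($156,000) is divided into 2 shares of $78,000: Perrin and Varun each take $78,000.

Perrin receives $78,000.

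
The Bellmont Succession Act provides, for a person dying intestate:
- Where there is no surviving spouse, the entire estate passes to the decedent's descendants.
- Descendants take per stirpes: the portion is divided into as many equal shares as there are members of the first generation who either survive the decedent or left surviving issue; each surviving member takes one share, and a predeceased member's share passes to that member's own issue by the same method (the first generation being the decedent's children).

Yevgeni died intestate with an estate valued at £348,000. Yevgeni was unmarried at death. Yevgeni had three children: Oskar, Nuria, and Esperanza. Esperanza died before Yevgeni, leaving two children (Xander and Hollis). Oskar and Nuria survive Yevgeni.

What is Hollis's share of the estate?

The entire £348,000 passes to the descendants.
That amount (£348,000) is divided into 3 shares of £116,000: Oskar and Nuria each take £116,000; Esperanza's £116,000 share passes to Esperanza's issue.
Esperanza's share (£116,000) is divided into 2 shares of £58,000: Xander and Hollis each take £58,000.

Hollis receives £58,000.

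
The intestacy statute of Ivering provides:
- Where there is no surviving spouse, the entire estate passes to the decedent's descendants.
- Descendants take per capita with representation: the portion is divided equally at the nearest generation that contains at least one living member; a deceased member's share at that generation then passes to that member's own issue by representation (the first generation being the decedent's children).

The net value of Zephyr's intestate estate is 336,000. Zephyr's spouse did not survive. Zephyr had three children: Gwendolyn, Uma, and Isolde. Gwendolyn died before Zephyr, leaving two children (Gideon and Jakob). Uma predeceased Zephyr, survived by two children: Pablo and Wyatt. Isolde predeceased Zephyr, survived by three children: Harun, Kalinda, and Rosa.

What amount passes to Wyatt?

Wyatt receives 48,000.

The entire 336,000 passes to the descendants.
No child survives, so the initial division is made at the grandchildren's generation.
That amount (336,000) is divided into 7 shares of 48,000: Gideon, Jakob, Pablo, Wyatt, Harun, Kalinda, and Rosa each take 48,000.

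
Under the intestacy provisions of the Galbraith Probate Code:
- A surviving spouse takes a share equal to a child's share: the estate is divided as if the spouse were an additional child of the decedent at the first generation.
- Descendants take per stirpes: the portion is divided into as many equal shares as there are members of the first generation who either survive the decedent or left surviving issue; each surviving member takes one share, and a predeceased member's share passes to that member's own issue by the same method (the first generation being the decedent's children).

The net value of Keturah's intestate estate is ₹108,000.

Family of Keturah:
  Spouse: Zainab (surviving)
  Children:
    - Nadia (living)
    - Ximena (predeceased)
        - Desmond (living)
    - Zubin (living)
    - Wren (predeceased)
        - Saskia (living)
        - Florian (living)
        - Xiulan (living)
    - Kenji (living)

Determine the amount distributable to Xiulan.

Xiulan receives ₹6,000.

The spouse counts as an additional share at the children's level, so there are 6 primary shares of ₹18,000. Zainab takes one such share (₹18,000).
The children's combined portion (₹90,000) is divided into 5 shares of ₹18,000: Nadia, Zubin, and Kenji each take ₹18,000; Ximena's ₹18,000 share passes to Ximena's issue; Wren's ₹18,000 share passes to Wren's issue.
Ximena's share (₹18,000) passes entirely to Desmond.
Wren's share (₹18,000) is divided into 3 shares of ₹6,000: Saskia, Florian, and Xiulan each take ₹6,000.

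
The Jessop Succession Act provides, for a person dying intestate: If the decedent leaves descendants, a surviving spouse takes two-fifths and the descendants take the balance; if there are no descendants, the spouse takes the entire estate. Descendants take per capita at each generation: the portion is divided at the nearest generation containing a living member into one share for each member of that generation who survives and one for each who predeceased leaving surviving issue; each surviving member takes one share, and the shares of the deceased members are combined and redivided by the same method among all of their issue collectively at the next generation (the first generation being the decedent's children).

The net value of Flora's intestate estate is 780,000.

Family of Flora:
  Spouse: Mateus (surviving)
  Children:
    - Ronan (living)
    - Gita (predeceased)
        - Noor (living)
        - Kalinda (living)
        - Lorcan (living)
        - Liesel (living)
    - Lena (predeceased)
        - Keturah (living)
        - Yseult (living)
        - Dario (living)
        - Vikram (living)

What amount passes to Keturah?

Keturah receives 39,000.

Mateus takes two-fifths of 780,000 = 312,000. The remaining 468,000 passes to the descendants.
The descendants' portion (468,000) is divided at the children's generation into 3 shares of 156,000. Ronan takes 156,000. The 2 shares of the deceased (Gita and Lena) are combined into a pool of 312,000.
That pool (312,000) is divided at the grandchildren's generation equally among Noor, Kalinda, Lorcan, Liesel, Keturah, Yseult, Dario, and Vikram: 39,000 each.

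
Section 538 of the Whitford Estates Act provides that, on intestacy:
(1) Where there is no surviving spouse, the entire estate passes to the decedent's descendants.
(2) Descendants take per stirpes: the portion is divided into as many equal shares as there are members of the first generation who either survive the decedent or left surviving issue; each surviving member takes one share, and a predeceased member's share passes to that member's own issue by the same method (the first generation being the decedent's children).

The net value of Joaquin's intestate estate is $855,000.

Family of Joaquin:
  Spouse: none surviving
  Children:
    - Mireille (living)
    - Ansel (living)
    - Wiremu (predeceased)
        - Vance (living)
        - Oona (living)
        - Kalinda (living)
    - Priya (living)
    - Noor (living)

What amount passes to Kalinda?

Kalinda receives $57,000.

The entire $855,000 passes to the descendants.
That amount ($855,000) is divided into 5 shares of $171,000: Mireille, Ansel, Priya, and Noor each take $171,000; Wiremu's $171,000 share passes to Wiremu's issue.
Wiremu's share ($171,000) is divided into 3 shares of $57,000: Vance, Oona, and Kalinda each take $57,000.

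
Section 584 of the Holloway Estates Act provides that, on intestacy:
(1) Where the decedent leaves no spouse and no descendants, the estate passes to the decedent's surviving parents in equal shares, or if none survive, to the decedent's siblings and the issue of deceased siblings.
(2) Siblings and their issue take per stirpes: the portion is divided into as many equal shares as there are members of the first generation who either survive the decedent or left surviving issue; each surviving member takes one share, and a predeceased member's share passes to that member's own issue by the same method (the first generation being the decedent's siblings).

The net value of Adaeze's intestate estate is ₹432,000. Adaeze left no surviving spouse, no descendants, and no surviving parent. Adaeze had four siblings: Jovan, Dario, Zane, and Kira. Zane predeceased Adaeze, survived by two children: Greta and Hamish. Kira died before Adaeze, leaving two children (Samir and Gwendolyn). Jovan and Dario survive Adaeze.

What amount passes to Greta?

Greta receives ₹54,000.

The entire ₹432,000 passes to the siblings and their issue.
That amount (₹432,000) is divided into 4 shares of ₹108,000: Jovan and Dario each take ₹108,000; Zane's ₹108,000 share passes to Zane's issue; Kira's ₹108,000 share passes to Kira's issue.
Zane's share (₹108,000) is divided into 2 shares of ₹54,000: Greta and Hamish each take ₹54,000.
Kira's share (₹108,000) is divided into 2 shares of ₹54,000: Samir and Gwendolyn each take ₹54,000.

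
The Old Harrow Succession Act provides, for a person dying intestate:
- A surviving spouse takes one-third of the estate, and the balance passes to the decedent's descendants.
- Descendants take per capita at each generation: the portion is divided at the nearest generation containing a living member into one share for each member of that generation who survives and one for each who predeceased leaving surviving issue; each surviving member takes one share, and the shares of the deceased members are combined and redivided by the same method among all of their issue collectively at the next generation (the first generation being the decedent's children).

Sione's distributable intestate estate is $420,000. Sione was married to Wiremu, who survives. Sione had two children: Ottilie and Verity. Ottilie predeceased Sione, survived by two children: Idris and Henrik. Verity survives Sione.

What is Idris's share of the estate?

Wiremu takes one-third of $420,000 = $140,000. The remaining $280,000 passes to the descendants.
The descendants' portion ($280,000) is divided at the children's generation into 2 shares of $140,000. Verity takes $140,000. The remaining share for the deceased Ottilie ($140,000) is carried to the next generation.
That pool ($140,000) is divided at the grandchildren's generation equally among Idris and Henrik: $70,000 each.

Idris receives $70,000.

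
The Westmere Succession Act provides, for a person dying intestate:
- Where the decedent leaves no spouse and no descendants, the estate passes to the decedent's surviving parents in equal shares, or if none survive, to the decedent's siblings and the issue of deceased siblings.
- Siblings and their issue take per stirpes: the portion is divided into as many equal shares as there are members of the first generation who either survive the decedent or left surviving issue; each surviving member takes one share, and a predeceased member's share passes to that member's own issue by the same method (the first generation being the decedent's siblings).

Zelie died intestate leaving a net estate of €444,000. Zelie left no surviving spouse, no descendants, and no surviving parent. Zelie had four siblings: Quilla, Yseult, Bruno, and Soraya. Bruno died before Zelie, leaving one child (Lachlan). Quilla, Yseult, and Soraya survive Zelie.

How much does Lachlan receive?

The entire €444,000 passes to the siblings and their issue.
That amount (€444,000) is divided into 4 shares of €111,000: Quilla, Yseult, and Soraya each take €111,000; Bruno's €111,000 share passes to Bruno's issue.
Bruno's share (€111,000) passes entirely to Lachlan.

Lachlan receives €111,000.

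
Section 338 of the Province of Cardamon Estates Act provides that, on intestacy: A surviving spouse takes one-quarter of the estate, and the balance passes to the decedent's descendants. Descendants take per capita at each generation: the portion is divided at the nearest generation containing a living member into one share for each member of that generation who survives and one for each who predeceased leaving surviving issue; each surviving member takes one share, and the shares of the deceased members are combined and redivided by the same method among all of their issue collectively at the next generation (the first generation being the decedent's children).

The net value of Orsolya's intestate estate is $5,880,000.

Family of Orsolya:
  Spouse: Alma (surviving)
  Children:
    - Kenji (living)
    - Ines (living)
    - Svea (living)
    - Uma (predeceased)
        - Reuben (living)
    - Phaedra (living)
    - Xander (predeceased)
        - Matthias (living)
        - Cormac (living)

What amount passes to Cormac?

Cormac receives $490,000.

Alma takes one-quarter of $5,880,000 = $1,470,000. The remaining $4,410,000 passes to the descendants.
The descendants' portion ($4,410,000) is divided at the children's generation into 6 shares of $735,000. Kenji, Ines, Svea, and Phaedra each take $735,000. The 2 shares of the deceased (Uma and Xander) are combined into a pool of $1,470,000.
That pool ($1,470,000) is divided at the grandchildren's generation equally among Reuben, Matthias, and Cormac: $490,000 each.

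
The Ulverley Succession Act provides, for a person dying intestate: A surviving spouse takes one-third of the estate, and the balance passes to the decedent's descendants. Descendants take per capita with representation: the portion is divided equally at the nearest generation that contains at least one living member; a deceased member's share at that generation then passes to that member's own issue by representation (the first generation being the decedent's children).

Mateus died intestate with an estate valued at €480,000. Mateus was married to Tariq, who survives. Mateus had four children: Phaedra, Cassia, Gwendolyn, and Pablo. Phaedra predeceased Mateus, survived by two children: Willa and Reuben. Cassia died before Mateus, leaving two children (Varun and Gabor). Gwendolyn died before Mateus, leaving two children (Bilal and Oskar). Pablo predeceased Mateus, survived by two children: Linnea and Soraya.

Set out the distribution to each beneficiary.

Tariq takes one-third of €480,000 = €160,000. The remaining €320,000 passes to the descendants.
No child survives, so the initial division is made at the grandchildren's generation.
The descendants' portion (€320,000) is divided into 8 shares of €40,000: Willa, Reuben, Varun, Gabor, Bilal, Oskar, Linnea, and Soraya each take €40,000.

Tariq: €160,000; Willa: €40,000; Reuben: €40,000; Varun: €40,000; Gabor: €40,000; Bilal: €40,000; Oskar: €40,000; Linnea: €40,000; Soraya: €40,000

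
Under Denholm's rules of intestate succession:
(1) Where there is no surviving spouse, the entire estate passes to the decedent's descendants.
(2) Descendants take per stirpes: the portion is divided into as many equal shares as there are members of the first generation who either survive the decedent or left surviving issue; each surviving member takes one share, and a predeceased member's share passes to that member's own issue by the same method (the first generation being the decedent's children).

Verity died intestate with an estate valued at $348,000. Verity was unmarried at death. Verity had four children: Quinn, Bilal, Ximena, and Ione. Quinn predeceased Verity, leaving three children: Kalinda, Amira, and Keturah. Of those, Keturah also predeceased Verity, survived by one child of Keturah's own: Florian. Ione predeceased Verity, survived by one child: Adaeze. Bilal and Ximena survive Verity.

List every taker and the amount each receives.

The entire $348,000 passes to the descendants.
That amount ($348,000) is divided into 4 shares of $87,000: Bilal and Ximena each take $87,000; Quinn's $87,000 share passes to Quinn's issue; Ione's $87,000 share passes to Ione's issue.
Quinn's share ($87,000) is divided into 3 shares of $29,000: Kalinda and Amira each take $29,000; Keturah's $29,000 share passes to Keturah's issue.
Keturah's share ($29,000) passes entirely to Florian.
Ione's share ($87,000) passes entirely to Adaeze.

Kalinda: $29,000; Amira: $29,000; Florian: $29,000; Bilal: $87,000; Ximena: $87,000; Adaeze: $87,000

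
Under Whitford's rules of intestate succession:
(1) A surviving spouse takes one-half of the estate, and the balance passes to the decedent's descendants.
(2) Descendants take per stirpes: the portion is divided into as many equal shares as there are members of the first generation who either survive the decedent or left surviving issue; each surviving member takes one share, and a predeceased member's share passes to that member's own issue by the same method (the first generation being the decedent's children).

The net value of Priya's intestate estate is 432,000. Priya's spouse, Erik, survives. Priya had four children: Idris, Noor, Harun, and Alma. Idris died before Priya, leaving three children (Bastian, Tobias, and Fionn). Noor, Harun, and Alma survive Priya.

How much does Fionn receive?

Erik takes one-half of 432,000 = 216,000. The remaining 216,000 passes to the descendants.
The descendants' portion (216,000) is divided into 4 shares of 54,000: Noor, Harun, and Alma each take 54,000; Idris's 54,000 share passes to Idris's issue.
Idris's share (54,000) is divided into 3 shares of 18,000: Bastian, Tobias, and Fionn each take 18,000.

Fionn receives 18,000.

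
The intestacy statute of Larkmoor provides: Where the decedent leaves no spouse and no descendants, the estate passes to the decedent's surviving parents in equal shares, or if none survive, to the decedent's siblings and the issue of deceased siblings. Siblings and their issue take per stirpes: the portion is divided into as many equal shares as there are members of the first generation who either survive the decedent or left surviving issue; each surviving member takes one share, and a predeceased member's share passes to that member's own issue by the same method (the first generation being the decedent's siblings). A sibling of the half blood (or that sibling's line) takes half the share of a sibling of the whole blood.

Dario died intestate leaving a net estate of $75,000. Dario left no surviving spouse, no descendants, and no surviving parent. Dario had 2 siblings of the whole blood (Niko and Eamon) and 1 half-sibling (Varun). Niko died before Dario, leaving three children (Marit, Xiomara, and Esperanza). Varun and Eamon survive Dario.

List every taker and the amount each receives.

Varun: $15,000; Marit: $10,000; Xiomara: $10,000; Esperanza: $10,000; Eamon: $30,000

The entire $75,000 passes to the siblings and their issue.
Counting each half-blood sibling's line as half a unit, there are 5/2 units in $75,000, so one unit is $30,000. Whole-blood lines (Niko and Eamon) take $30,000 each; half-blood lines (Varun) take $15,000 each.
Niko's share ($30,000) is divided into 3 shares of $10,000: Marit, Xiomara, and Esperanza each take $10,000.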